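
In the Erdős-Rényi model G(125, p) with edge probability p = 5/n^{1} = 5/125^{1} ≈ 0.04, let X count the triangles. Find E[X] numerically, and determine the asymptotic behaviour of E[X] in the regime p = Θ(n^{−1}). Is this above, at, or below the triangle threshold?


Number of potential triangles: C(125, 3) = 317750.
Each occurs with probability p³ ≈ (0.04)³ ≈ 6.400000e-05.
By linearity: E[X] = C(125, 3)·p³ ≈ 317750 · 6.400000e-05 ≈ 20.3360.
Here α = 1, so p = 5/n is exactly at the triangle threshold p ~ 1/n. Asymptotically E[X] → c³/6 = 5³/6 = 125/6 ≈ 20.8333, a bounded constant. In this regime the triangle count is asymptotically Poisson(c³/6).

E[X] ≈ 20.3360; in regime p = Θ(1/n^{1}) E[X] stays bounded (at the triangle threshold p ~ 1/n).


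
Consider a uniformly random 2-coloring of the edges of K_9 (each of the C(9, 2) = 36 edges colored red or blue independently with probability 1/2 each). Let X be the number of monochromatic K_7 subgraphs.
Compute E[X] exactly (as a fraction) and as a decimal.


Let X = Σ_S X_S over the C(9, 7) = 36 subsets S of size 7, where X_S = 1 if the K_7 on S is monochromatic.
For a fixed S, the K_7 on S has C(7, 2) = 21 edges. P[all 21 edges red] = (1/2)^21, and likewise for blue, so P[monochromatic] = 2·(1/2)^21 = 2^{1 − 21} = 1/1048576.
By linearity of expectation: E[X] = C(9, 7) · 2^{1 − 21} = 36 · 1/1048576 = 9/262144.
Numerically: E[X] ≈ 0.00003.

E[X] = C(9,7)·2^(1−C(7,2)) = 9/262144 ≈ 0.00003.


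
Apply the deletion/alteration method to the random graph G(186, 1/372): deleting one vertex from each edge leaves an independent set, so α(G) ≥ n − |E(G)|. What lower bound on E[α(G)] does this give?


E[|E(G)|] = C(186, 2)·p = 17205 · (1/372) = 185/4.
E[α(G)] ≥ n − E[|E(G)|] = 186 − 185/4 = 559/4.
Numerically: ≈ 139.750000.
(This is only a lower bound; the true E[α(G)] may be larger.)

E[α(G)] ≥ 559/4 ≈ 139.750000.


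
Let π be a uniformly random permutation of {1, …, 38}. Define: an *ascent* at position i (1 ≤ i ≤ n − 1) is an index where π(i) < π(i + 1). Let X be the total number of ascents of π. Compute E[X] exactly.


Write X = Σ X_I over i = 1, …, 37, with X_I the indicator of one ascent.
There are 37 indicators.
For each fixed i, the pair (π(i), π(i+1)) is a uniformly random ordered pair of distinct values from {1, …, 38}; by symmetry P[π(i) < π(i+1)] = 1/2.
By linearity: E[X] = 37 · (1/2) = (38 − 1) · (1/2) = 37/2 ≈ 18.50000.

E[X] = 37/2 = 18.50000.


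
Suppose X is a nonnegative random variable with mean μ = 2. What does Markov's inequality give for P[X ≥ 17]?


μ = E[X] = 2, a = 17.
Markov: P[X ≥ 17] ≤ μ/a = (2)/17 = 2/17.
Numerically: ≈ 0.117647.
(Since a = 17 > μ = 2.000000, the bound 2/17 is < 1 and informative.)

P[X ≥ 17] ≤ 2/17 ≈ 0.117647.


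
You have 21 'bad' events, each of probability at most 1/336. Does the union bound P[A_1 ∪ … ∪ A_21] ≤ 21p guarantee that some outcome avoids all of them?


Union bound: P[∪_{i=1}^{21} A_i] ≤ Σ_i P[A_i] ≤ 21·p = 21·(1/336) = 1/16.
Numerically: 1/16 ≈ 0.0625.
Is 1/16 < 1? YES.
Since P[∪ A_i] ≤ 1/16 < 1, the complement has P[∩ A_i^c] ≥ 1 − 1/16 = 15/16 > 0, so some outcome avoids every A_i.

21·p = 1/16 ≈ 0.0625; existence CERTIFIED by the union bound.


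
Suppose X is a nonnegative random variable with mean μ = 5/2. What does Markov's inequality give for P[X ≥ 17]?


μ = E[X] = 5/2, a = 17.
Markov: P[X ≥ 17] ≤ μ/a = (5/2)/17 = 5/34.
Numerically: ≈ 0.147.
(Since a = 17 > μ = 2.500, the bound 5/34 is < 1 and informative.)

P[X ≥ 17] ≤ 5/34 ≈ 0.147.


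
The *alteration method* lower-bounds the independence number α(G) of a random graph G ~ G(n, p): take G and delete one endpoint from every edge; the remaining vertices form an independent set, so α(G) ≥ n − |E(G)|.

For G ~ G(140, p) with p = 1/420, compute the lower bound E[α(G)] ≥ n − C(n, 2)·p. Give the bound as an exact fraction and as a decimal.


E[|E(G)|] = C(140, 2)·p = 9730 · (1/420) = 139/6.
E[α(G)] ≥ n − E[|E(G)|] = 140 − 139/6 = 701/6.
Numerically: ≈ 116.833.
(This is only a lower bound; the true E[α(G)] may be larger.)

E[α(G)] ≥ 701/6 ≈ 116.833.


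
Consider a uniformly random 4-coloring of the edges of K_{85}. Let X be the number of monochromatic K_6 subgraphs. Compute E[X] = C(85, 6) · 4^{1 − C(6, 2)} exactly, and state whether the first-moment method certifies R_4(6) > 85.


E[X] = C(85, 6) · 4^{1 − 15} = 437353560 · 4^{−14} = 437353560/268435456.
As a reduced fraction: E[X] = 54669195/33554432 ≈ 1.62927.
Is E[X] < 1? NO.
Since E[X] ≥ 1, the first-moment bound is inconclusive at n = 85; it does NOT by itself certify R_4(6) > 85.

E[X] = 54669195/33554432 ≈ 1.62927; E[X] ≥ 1; first-moment method inconclusive here.


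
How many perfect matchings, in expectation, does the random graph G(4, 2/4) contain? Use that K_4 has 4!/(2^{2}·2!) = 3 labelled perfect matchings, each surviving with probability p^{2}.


K_4 has 4!/(2^{2}·2!) = 3 labelled perfect matchings.
For each such perfect matching H, let X_H = 1 if all 2 edges of H are present in G. Then P[X_H = 1] = p^{2} = (1/2)^{2} = 1/4.
By linearity of expectation: E[X] = Σ_H E[X_H] = 3 · p^{2} = 3 · 1/4 = 3/4.
Numerically: E[X] ≈ 0.75.

E[X] = 3 · (1/2)^{2} = 3/4 ≈ 0.75.


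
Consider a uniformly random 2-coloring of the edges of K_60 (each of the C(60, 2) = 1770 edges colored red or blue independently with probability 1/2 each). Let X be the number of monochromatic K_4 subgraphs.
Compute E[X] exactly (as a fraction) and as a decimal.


Let X = Σ_S X_S over the C(60, 4) = 487635 subsets S of size 4, where X_S = 1 if the K_4 on S is monochromatic.
For a fixed S, the K_4 on S has C(4, 2) = 6 edges. P[all 6 edges red] = (1/2)^6, and likewise for blue, so P[monochromatic] = 2·(1/2)^6 = 2^{1 − 6} = 1/32.
By linearity: E[X] = C(60, 4) · 2^{1 − 6} = 487635 · 1/32 = 487635/32.
Numerically: E[X] ≈ 15238.593750.

E[X] = C(60,4)·2^(1−C(4,2)) = 487635/32 ≈ 15238.593750.


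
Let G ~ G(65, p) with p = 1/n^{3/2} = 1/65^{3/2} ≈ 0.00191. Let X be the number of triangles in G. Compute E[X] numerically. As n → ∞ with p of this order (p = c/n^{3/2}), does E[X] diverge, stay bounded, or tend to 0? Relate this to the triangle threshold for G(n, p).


Number of potential triangles: C(65, 3) = 43680.
Each occurs with probability p³ ≈ (0.00191)³ ≈ 6.94848e-09.
By linearity: E[X] = C(65, 3)·p³ ≈ 43680 · 6.94848e-09 ≈ 0.000.
Since α = 3/2 > 1, p = c/n^{3/2} = o(1/n) is below the triangle threshold p ~ 1/n. Asymptotically E[X] ~ (c³/6)·n^{3(1−α)} = (1³/6)·n^{-1.5} → 0, so by Markov's inequality G has no triangles w.h.p.

E[X] ≈ 0.000; in regime p = Θ(1/n^{3/2}) E[X] tends to 0 (below the triangle threshold p ~ 1/n).


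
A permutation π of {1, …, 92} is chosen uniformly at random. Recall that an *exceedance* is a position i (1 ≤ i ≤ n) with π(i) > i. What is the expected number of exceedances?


Write X = Σ_{i=1}^{92} X_i, where X_i = 1_{π(i) > i}.
For each fixed i, π(i) is uniform over {1, …, 92} (marginal of a uniform permutation), so P[π(i) > i] = (n − i)/n. Summing: Σ_{i=1}^{92} (n − i)/n = (0 + 1 + … + 91)/92 = 92(92 − 1)/(2·92) = (92 − 1)/2.
Hence E[X] = Σ_{i=1}^{92} (92 − i)/92 = 91/2 ≈ 45.500000.

E[X] = 91/2 = 45.500000.


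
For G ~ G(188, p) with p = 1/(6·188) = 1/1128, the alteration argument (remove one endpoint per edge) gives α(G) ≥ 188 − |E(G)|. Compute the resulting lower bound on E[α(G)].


E[|E(G)|] = C(188, 2)·p = 17578 · (1/1128) = 187/12.
E[α(G)] ≥ n − E[|E(G)|] = 188 − 187/12 = 2069/12.
Numerically: ≈ 172.417.
(This is only a lower bound; the true E[α(G)] may be larger.)

E[α(G)] ≥ 2069/12 ≈ 172.417.


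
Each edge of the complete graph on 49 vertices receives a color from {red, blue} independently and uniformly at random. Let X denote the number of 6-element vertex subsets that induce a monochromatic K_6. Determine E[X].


Let X = Σ_S X_S over the C(49, 6) = 13983816 subsets S of size 6, where X_S = 1 if the K_6 on S is monochromatic.
For a fixed S, the K_6 on S has C(6, 2) = 15 edges. P[all 15 edges red] = (1/2)^15, and likewise for blue, so P[monochromatic] = 2·(1/2)^15 = 2^{1 − 15} = 1/16384.
By linearity: E[X] = C(49, 6) · 2^{1 − 15} = 13983816 · 1/16384 = 1747977/2048.
Numerically: E[X] ≈ 853.504395.

E[X] = C(49,6)·2^(1−C(6,2)) = 1747977/2048 ≈ 853.504395.


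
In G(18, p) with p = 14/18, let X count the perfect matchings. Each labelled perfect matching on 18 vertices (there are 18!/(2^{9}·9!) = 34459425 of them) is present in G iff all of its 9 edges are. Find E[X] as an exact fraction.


K_18 has 18!/(2^{9}·9!) = 34459425 labelled perfect matchings.
For each such perfect matching H, let X_H = 1 if all 9 edges of H are present in G. Then P[X_H = 1] = p^{9} = (7/9)^{9} = 40353607/387420489.
By linearity of expectation: E[X] = Σ_H E[X_H] = 34459425 · p^{9} = 34459425 · 40353607/387420489 = 17167433257975/4782969.
Numerically: E[X] ≈ 3.58928e+06.

E[X] = 34459425 · (7/9)^{9} = 17167433257975/4782969 ≈ 3.58928e+06.


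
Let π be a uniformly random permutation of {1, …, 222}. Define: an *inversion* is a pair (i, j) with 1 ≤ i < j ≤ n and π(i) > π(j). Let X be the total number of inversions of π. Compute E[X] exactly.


Write X = Σ X_I over the C(222, 2) = 24531 pairs i < j, with X_I the indicator of one inversion.
There are 24531 indicators.
For each fixed pair i < j, the values π(i) and π(j) are two distinct elements of {1, …, 222} in uniformly random order; by symmetry P[π(i) > π(j)] = 1/2.
By linearity: E[X] = 24531 · (1/2) = C(222, 2) · (1/2) = 24531/2 = 24531/2 ≈ 12265.50000.

E[X] = 24531/2 = 12265.50000.


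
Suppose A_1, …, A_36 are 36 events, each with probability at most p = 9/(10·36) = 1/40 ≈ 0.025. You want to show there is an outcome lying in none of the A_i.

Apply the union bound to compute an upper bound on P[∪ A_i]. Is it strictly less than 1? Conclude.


Union bound: P[∪_{i=1}^{36} A_i] ≤ Σ_i P[A_i] ≤ 36·p = 36·(1/40) = 9/10.
Numerically: 9/10 ≈ 0.900.
Is 9/10 < 1? YES.
Since P[∪ A_i] ≤ 9/10 < 1, the complement has P[∩ A_i^c] ≥ 1 − 9/10 = 1/10 > 0, so some outcome avoids every A_i.

36·p = 9/10 ≈ 0.900; existence CERTIFIED by the union bound.


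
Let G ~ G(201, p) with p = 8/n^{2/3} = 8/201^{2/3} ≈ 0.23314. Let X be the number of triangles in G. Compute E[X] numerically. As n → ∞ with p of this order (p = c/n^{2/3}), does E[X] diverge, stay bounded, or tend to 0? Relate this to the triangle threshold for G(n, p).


Number of potential triangles: C(201, 3) = 1333300.
Each occurs with probability p³ ≈ (0.23314)³ ≈ 1.2672954e-02.
By linearity: E[X] = C(201, 3)·p³ ≈ 1333300 · 1.2672954e-02 ≈ 16896.84909.
Since α = 2/3 < 1, p = c/n^{2/3} ≫ 1/n is above the triangle threshold p ~ 1/n. Asymptotically E[X] ~ (c³/6)·n^{3(1−α)} = (8³/6)·n^{1} → ∞; triangles are abundant w.h.p.

E[X] ≈ 16896.84909; in regime p = Θ(1/n^{2/3}) E[X] diverges (above the triangle threshold p ~ 1/n).


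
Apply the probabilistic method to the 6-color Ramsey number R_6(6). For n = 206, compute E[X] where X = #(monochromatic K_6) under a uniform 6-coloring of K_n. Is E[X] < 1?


E[X] = C(206, 6) · 6^{1 − 15} = 98619368491 · 6^{−14} = 98619368491/78364164096.
As a reduced fraction: E[X] = 98619368491/78364164096 ≈ 1.258.
Is E[X] < 1? NO.
Since E[X] ≥ 1, the first-moment bound is inconclusive at n = 206; it does NOT by itself certify R_6(6) > 206.

E[X] = 98619368491/78364164096 ≈ 1.258; E[X] ≥ 1; first-moment method inconclusive here.


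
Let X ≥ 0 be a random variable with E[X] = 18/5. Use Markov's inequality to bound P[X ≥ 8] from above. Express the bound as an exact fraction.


μ = E[X] = 18/5, a = 8.
Markov: P[X ≥ 8] ≤ μ/a = (18/5)/8 = 9/20.
Numerically: ≈ 0.4500.
(Since a = 8 > μ = 3.6000, the bound 9/20 is < 1 and informative.)

P[X ≥ 8] ≤ 9/20 ≈ 0.4500.


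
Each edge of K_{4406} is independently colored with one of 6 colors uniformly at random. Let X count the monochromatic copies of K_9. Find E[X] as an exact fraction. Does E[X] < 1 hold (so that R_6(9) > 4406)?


E[X] = C(4406, 9) · 6^{1 − 36} = 1710356485221788389505285700 · 6^{−35} = 1710356485221788389505285700/1719070799748422591028658176.
As a reduced fraction: E[X] = 142529707101815699125440475/143255899979035215919054848 ≈ 0.9949.
Is E[X] < 1? YES.
Since E[X] < 1, there exists a 6-coloring of K_{4406} with no monochromatic K_9; hence R_6(9) > 4406.

E[X] = 142529707101815699125440475/143255899979035215919054848 ≈ 0.9949; E[X] < 1, so R_6(9) > 4406.


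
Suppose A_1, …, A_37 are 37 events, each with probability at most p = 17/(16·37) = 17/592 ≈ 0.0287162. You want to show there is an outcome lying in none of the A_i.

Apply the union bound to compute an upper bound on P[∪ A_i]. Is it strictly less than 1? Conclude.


Union bound: P[∪_{i=1}^{37} A_i] ≤ Σ_i P[A_i] ≤ 37·p = 37·(17/592) = 17/16.
Numerically: 17/16 ≈ 1.0625000.
Is 17/16 < 1? NO.
Since the bound 17/16 is ≥ 1, the union bound is uninformative here; it does NOT by itself certify existence.

37·p = 17/16 ≈ 1.0625000; existence NOT certified by the union bound.


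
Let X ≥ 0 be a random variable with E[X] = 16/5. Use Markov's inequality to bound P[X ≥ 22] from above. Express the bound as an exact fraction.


μ = E[X] = 16/5, a = 22.
Markov: P[X ≥ 22] ≤ μ/a = (16/5)/22 = 8/55.
Numerically: ≈ 0.14545.
(Since a = 22 > μ = 3.20000, the bound 8/55 is < 1 and informative.)

P[X ≥ 22] ≤ 8/55 ≈ 0.14545.


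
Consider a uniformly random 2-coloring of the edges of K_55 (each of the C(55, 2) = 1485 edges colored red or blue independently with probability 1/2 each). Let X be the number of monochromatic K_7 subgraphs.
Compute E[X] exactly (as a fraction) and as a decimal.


Let X = Σ_S X_S over the C(55, 7) = 202927725 subsets S of size 7, where X_S = 1 if the K_7 on S is monochromatic.
For a fixed S, the K_7 on S has C(7, 2) = 21 edges. P[all 21 edges red] = (1/2)^21, and likewise for blue, so P[monochromatic] = 2·(1/2)^21 = 2^{1 − 21} = 1/1048576.
By linearity of expectation: E[X] = C(55, 7) · 2^{1 − 21} = 202927725 · 1/1048576 = 202927725/1048576.
Numerically: E[X] ≈ 193.52696.

E[X] = C(55,7)·2^(1−C(7,2)) = 202927725/1048576 ≈ 193.52696.


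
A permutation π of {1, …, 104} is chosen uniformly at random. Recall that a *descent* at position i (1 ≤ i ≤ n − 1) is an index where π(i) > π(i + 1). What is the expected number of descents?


Write X = Σ X_I over i = 1, …, 103, with X_I the indicator of one descent.
There are 103 indicators.
For each fixed i, the pair (π(i), π(i+1)) is a uniformly random ordered pair of distinct values from {1, …, 104}; by symmetry P[π(i) > π(i+1)] = 1/2.
By linearity: E[X] = 103 · (1/2) = (104 − 1) · (1/2) = 103/2 ≈ 51.500000.

E[X] = 103/2 = 51.500000.


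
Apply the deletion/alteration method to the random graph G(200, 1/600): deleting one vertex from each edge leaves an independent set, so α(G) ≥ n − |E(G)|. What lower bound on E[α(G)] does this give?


E[|E(G)|] = C(200, 2)·p = 19900 · (1/600) = 199/6.
E[α(G)] ≥ n − E[|E(G)|] = 200 − 199/6 = 1001/6.
Numerically: ≈ 166.83333.
(This is only a lower bound; the true E[α(G)] may be larger.)

E[α(G)] ≥ 1001/6 ≈ 166.83333.


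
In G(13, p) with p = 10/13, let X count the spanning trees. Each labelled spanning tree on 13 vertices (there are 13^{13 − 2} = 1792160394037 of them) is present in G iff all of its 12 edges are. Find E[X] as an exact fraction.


K_13 has 13^{13 − 2} = 1792160394037 labelled spanning trees.
For each such spanning tree H, let X_H = 1 if all 12 edges of H are present in G. Then P[X_H = 1] = p^{12} = (10/13)^{12} = 1000000000000/23298085122481.
By linearity of expectation: E[X] = Σ_H E[X_H] = 1792160394037 · p^{12} = 1792160394037 · 1000000000000/23298085122481 = 1000000000000/13.
Numerically: E[X] ≈ 7.6923e+10.

E[X] = 1792160394037 · (10/13)^{12} = 1000000000000/13 ≈ 7.6923e+10.


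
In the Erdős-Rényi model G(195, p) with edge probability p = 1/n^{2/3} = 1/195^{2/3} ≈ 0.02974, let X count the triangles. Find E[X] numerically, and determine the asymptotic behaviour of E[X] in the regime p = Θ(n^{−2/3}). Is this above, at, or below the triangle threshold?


Number of potential triangles: C(195, 3) = 1216865.
Each occurs with probability p³ ≈ (0.02974)³ ≈ 2.629849e-05.
By linearity: E[X] = C(195, 3)·p³ ≈ 1216865 · 2.629849e-05 ≈ 32.0017.
Since α = 2/3 < 1, p = c/n^{2/3} ≫ 1/n is above the triangle threshold p ~ 1/n. Asymptotically E[X] ~ (c³/6)·n^{3(1−α)} = (1³/6)·n^{1} → ∞; triangles are abundant w.h.p.

E[X] ≈ 32.0017; in regime p = Θ(1/n^{2/3}) E[X] diverges (above the triangle threshold p ~ 1/n).


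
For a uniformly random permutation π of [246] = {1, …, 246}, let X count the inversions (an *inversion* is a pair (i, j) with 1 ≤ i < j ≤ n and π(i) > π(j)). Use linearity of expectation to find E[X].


Write X = Σ X_I over the C(246, 2) = 30135 pairs i < j, with X_I the indicator of one inversion.
There are 30135 indicators.
For each fixed pair i < j, the values π(i) and π(j) are two distinct elements of {1, …, 246} in uniformly random order; by symmetry P[π(i) > π(j)] = 1/2.
By linearity: E[X] = 30135 · (1/2) = C(246, 2) · (1/2) = 30135/2 = 30135/2 ≈ 15067.500.

E[X] = 30135/2 = 15067.500.


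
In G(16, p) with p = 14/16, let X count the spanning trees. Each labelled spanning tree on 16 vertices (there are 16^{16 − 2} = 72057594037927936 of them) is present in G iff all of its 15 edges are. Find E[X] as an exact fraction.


K_16 has 16^{16 − 2} = 72057594037927936 labelled spanning trees.
For each such spanning tree H, let X_H = 1 if all 15 edges of H are present in G. Then P[X_H = 1] = p^{15} = (7/8)^{15} = 4747561509943/35184372088832.
Summing the indicators: E[X] = Σ_H E[X_H] = 72057594037927936 · p^{15} = 72057594037927936 · 4747561509943/35184372088832 = 9723005972363264.
Numerically: E[X] ≈ 9.723e+15.

E[X] = 72057594037927936 · (7/8)^{15} = 9723005972363264 ≈ 9.723e+15.


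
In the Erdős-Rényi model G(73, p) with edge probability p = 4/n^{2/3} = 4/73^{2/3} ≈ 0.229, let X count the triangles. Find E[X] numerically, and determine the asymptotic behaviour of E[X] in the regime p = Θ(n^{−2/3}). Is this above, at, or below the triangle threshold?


Number of potential triangles: C(73, 3) = 62196.
Each occurs with probability p³ ≈ (0.229)³ ≈ 1.20098e-02.
By linearity: E[X] = C(73, 3)·p³ ≈ 62196 · 1.20098e-02 ≈ 746.959.
Since α = 2/3 < 1, p = c/n^{2/3} ≫ 1/n is above the triangle threshold p ~ 1/n. Asymptotically E[X] ~ (c³/6)·n^{3(1−α)} = (4³/6)·n^{1} → ∞; triangles are abundant w.h.p.

E[X] ≈ 746.959; in regime p = Θ(1/n^{2/3}) E[X] diverges (above the triangle threshold p ~ 1/n).


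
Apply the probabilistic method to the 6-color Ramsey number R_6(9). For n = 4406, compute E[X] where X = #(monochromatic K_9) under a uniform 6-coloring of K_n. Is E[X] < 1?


E[X] = C(4406, 9) · 6^{1 − 36} = 1710356485221788389505285700 · 6^{−35} = 1710356485221788389505285700/1719070799748422591028658176.
As a reduced fraction: E[X] = 142529707101815699125440475/143255899979035215919054848 ≈ 0.995.
Is E[X] < 1? YES.
Since E[X] < 1, there exists a 6-coloring of K_{4406} with no monochromatic K_9; hence R_6(9) > 4406.

E[X] = 142529707101815699125440475/143255899979035215919054848 ≈ 0.995; E[X] < 1, so R_6(9) > 4406.


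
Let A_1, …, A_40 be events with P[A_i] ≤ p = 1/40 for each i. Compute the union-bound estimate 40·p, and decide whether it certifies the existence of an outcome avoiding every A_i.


Union bound: P[∪_{i=1}^{40} A_i] ≤ Σ_i P[A_i] ≤ 40·p = 40·(1/40) = 1.
Numerically: 1 ≈ 1.0000000.
Is 1 < 1? NO.
Since the bound 1 is ≥ 1, the union bound is uninformative here; it does NOT by itself certify existence.

40·p = 1 ≈ 1.0000000; existence NOT certified by the union bound.


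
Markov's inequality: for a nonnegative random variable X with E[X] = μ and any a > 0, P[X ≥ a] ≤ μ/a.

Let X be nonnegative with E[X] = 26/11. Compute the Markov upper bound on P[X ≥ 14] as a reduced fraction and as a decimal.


μ = E[X] = 26/11, a = 14.
Markov: P[X ≥ 14] ≤ μ/a = (26/11)/14 = 13/77.
Numerically: ≈ 0.169.
(Since a = 14 > μ = 2.364, the bound 13/77 is < 1 and informative.)

P[X ≥ 14] ≤ 13/77 ≈ 0.169.


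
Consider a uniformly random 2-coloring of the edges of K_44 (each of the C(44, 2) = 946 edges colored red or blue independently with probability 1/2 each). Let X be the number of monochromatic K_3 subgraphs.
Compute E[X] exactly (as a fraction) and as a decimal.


Let X = Σ_S X_S over the C(44, 3) = 13244 subsets S of size 3, where X_S = 1 if the K_3 on S is monochromatic.
For a fixed S, the K_3 on S has C(3, 2) = 3 edges. P[all 3 edges red] = (1/2)^3, and likewise for blue, so P[monochromatic] = 2·(1/2)^3 = 2^{1 − 3} = 1/4.
By linearity of expectation: E[X] = C(44, 3) · 2^{1 − 3} = 13244 · 1/4 = 3311.
Numerically: E[X] ≈ 3311.000.

E[X] = C(44,3)·2^(1−C(3,2)) = 3311 ≈ 3311.000.


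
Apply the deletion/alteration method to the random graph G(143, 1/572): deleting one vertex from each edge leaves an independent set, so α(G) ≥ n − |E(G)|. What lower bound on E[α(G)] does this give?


E[|E(G)|] = C(143, 2)·p = 10153 · (1/572) = 71/4.
E[α(G)] ≥ n − E[|E(G)|] = 143 − 71/4 = 501/4.
Numerically: ≈ 125.25000.
(This is only a lower bound; the true E[α(G)] may be larger.)

E[α(G)] ≥ 501/4 ≈ 125.25000.


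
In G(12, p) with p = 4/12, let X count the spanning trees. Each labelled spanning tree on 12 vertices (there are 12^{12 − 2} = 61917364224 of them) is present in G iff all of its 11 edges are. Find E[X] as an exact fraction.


K_12 has 12^{12 − 2} = 61917364224 labelled spanning trees.
For each such spanning tree H, let X_H = 1 if all 11 edges of H are present in G. Then P[X_H = 1] = p^{11} = (1/3)^{11} = 1/177147.
By linearity of expectation: E[X] = Σ_H E[X_H] = 61917364224 · p^{11} = 61917364224 · 1/177147 = 1048576/3.
Numerically: E[X] ≈ 3.495e+05.

E[X] = 61917364224 · (1/3)^{11} = 1048576/3 ≈ 3.495e+05.


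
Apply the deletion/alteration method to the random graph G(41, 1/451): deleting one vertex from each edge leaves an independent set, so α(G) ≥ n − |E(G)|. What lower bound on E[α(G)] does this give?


E[|E(G)|] = C(41, 2)·p = 820 · (1/451) = 20/11.
E[α(G)] ≥ n − E[|E(G)|] = 41 − 20/11 = 431/11.
Numerically: ≈ 39.1818.
(This is only a lower bound; the true E[α(G)] may be larger.)

E[α(G)] ≥ 431/11 ≈ 39.1818.


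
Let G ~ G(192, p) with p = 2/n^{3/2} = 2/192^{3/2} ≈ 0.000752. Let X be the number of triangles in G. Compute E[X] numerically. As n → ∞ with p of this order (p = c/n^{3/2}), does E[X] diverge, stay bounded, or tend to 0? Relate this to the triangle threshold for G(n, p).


Number of potential triangles: C(192, 3) = 1161280.
Each occurs with probability p³ ≈ (0.000752)³ ≈ 4.24849e-10.
By linearity: E[X] = C(192, 3)·p³ ≈ 1161280 · 4.24849e-10 ≈ 0.000.
Since α = 3/2 > 1, p = c/n^{3/2} = o(1/n) is below the triangle threshold p ~ 1/n. Asymptotically E[X] ~ (c³/6)·n^{3(1−α)} = (2³/6)·n^{-1.5} → 0, so by Markov's inequality G has no triangles w.h.p.

E[X] ≈ 0.000; in regime p = Θ(1/n^{3/2}) E[X] tends to 0 (below the triangle threshold p ~ 1/n).


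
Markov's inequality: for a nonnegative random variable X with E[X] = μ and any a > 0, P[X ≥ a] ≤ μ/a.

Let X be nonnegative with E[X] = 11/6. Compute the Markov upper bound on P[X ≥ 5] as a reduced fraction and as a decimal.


μ = E[X] = 11/6, a = 5.
Markov: P[X ≥ 5] ≤ μ/a = (11/6)/5 = 11/30.
Numerically: ≈ 0.36667.
(Since a = 5 > μ = 1.83333, the bound 11/30 is < 1 and informative.)

P[X ≥ 5] ≤ 11/30 ≈ 0.36667.


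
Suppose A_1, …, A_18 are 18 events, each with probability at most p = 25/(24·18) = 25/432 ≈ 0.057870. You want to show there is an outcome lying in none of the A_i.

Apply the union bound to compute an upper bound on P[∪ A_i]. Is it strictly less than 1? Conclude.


Union bound: P[∪_{i=1}^{18} A_i] ≤ Σ_i P[A_i] ≤ 18·p = 18·(25/432) = 25/24.
Numerically: 25/24 ≈ 1.041667.
Is 25/24 < 1? NO.
Since the bound 25/24 is ≥ 1, the union bound is uninformative here; it does NOT by itself certify existence.

18·p = 25/24 ≈ 1.041667; existence NOT certified by the union bound.


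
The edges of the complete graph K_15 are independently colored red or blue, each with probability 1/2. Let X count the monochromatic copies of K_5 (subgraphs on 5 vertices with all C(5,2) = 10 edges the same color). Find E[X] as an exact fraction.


Let X = Σ_S X_S over the C(15, 5) = 3003 subsets S of size 5, where X_S = 1 if the K_5 on S is monochromatic.
For a fixed S, the K_5 on S has C(5, 2) = 10 edges. P[all 10 edges red] = (1/2)^10, and likewise for blue, so P[monochromatic] = 2·(1/2)^10 = 2^{1 − 10} = 1/512.
By linearity of expectation: E[X] = C(15, 5) · 2^{1 − 10} = 3003 · 1/512 = 3003/512.
Numerically: E[X] ≈ 5.865.

E[X] = C(15,5)·2^(1−C(5,2)) = 3003/512 ≈ 5.865.


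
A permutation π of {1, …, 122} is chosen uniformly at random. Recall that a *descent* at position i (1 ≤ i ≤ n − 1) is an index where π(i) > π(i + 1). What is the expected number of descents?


Write X = Σ X_I over i = 1, …, 121, with X_I the indicator of one descent.
There are 121 indicators.
For each fixed i, the pair (π(i), π(i+1)) is a uniformly random ordered pair of distinct values from {1, …, 122}; by symmetry P[π(i) > π(i+1)] = 1/2.
By linearity: E[X] = 121 · (1/2) = (122 − 1) · (1/2) = 121/2 ≈ 60.50000.

E[X] = 121/2 = 60.50000.


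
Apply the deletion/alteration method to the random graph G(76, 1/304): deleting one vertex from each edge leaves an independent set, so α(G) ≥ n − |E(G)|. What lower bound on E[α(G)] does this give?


E[|E(G)|] = C(76, 2)·p = 2850 · (1/304) = 75/8.
E[α(G)] ≥ n − E[|E(G)|] = 76 − 75/8 = 533/8.
Numerically: ≈ 66.625000.
(This is only a lower bound; the true E[α(G)] may be larger.)

E[α(G)] ≥ 533/8 ≈ 66.625000.


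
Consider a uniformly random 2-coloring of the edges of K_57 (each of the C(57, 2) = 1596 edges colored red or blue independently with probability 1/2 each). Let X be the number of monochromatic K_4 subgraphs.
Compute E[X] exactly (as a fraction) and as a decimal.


Let X = Σ_S X_S over the C(57, 4) = 395010 subsets S of size 4, where X_S = 1 if the K_4 on S is monochromatic.
For a fixed S, the K_4 on S has C(4, 2) = 6 edges. P[all 6 edges red] = (1/2)^6, and likewise for blue, so P[monochromatic] = 2·(1/2)^6 = 2^{1 − 6} = 1/32.
By linearity of expectation: E[X] = C(57, 4) · 2^{1 − 6} = 395010 · 1/32 = 197505/16.
Numerically: E[X] ≈ 12344.062500.

E[X] = C(57,4)·2^(1−C(4,2)) = 197505/16 ≈ 12344.062500.


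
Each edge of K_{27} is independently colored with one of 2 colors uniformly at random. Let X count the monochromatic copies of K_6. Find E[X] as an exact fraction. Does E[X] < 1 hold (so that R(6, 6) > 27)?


E[X] = C(27, 6) · 2^{1 − 15} = 296010 · 2^{−14} = 296010/16384.
As a reduced fraction: E[X] = 148005/8192 ≈ 18.067.
Is E[X] < 1? NO.
Since E[X] ≥ 1, the first-moment bound is inconclusive at n = 27; it does NOT by itself certify R(6, 6) > 27.

E[X] = 148005/8192 ≈ 18.067; E[X] ≥ 1; first-moment method inconclusive here.


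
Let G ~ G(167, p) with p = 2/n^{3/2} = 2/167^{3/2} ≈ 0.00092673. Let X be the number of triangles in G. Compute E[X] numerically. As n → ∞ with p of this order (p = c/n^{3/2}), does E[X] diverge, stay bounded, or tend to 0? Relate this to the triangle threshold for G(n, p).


Number of potential triangles: C(167, 3) = 762355.
Each occurs with probability p³ ≈ (0.00092673)³ ≈ 7.9591349e-10.
By linearity: E[X] = C(167, 3)·p³ ≈ 762355 · 7.9591349e-10 ≈ 0.00061.
Since α = 3/2 > 1, p = c/n^{3/2} = o(1/n) is below the triangle threshold p ~ 1/n. Asymptotically E[X] ~ (c³/6)·n^{3(1−α)} = (2³/6)·n^{-1.5} → 0, so by Markov's inequality G has no triangles w.h.p.

E[X] ≈ 0.00061; in regime p = Θ(1/n^{3/2}) E[X] tends to 0 (below the triangle threshold p ~ 1/n).


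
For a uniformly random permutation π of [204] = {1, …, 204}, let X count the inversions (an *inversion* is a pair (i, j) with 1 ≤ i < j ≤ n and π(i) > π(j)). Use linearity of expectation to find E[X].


Write X = Σ X_I over the C(204, 2) = 20706 pairs i < j, with X_I the indicator of one inversion.
There are 20706 indicators.
For each fixed pair i < j, the values π(i) and π(j) are two distinct elements of {1, …, 204} in uniformly random order; by symmetry P[π(i) > π(j)] = 1/2.
By linearity: E[X] = 20706 · (1/2) = C(204, 2) · (1/2) = 20706/2 = 10353 ≈ 10353.00000.

E[X] = 10353 = 10353.00000.


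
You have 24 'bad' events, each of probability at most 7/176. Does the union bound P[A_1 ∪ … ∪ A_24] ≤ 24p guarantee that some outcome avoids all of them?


Union bound: P[∪_{i=1}^{24} A_i] ≤ Σ_i P[A_i] ≤ 24·p = 24·(7/176) = 21/22.
Numerically: 21/22 ≈ 0.9545.
Is 21/22 < 1? YES.
Since P[∪ A_i] ≤ 21/22 < 1, the complement has P[∩ A_i^c] ≥ 1 − 21/22 = 1/22 > 0, so some outcome avoids every A_i.

24·p = 21/22 ≈ 0.9545; existence CERTIFIED by the union bound.


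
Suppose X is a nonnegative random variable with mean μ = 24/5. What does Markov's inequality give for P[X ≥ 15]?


μ = E[X] = 24/5, a = 15.
Markov: P[X ≥ 15] ≤ μ/a = (24/5)/15 = 8/25.
Numerically: ≈ 0.32000.
(Since a = 15 > μ = 4.80000, the bound 8/25 is < 1 and informative.)

P[X ≥ 15] ≤ 8/25 ≈ 0.32000.


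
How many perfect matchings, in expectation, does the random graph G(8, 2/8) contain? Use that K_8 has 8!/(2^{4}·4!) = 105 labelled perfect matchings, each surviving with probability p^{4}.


K_8 has 8!/(2^{4}·4!) = 105 labelled perfect matchings.
For each such perfect matching H, let X_H = 1 if all 4 edges of H are present in G. Then P[X_H = 1] = p^{4} = (1/4)^{4} = 1/256.
Summing the indicators: E[X] = Σ_H E[X_H] = 105 · p^{4} = 105 · 1/256 = 105/256.
Numerically: E[X] ≈ 0.410156.

E[X] = 105 · (1/4)^{4} = 105/256 ≈ 0.410156.


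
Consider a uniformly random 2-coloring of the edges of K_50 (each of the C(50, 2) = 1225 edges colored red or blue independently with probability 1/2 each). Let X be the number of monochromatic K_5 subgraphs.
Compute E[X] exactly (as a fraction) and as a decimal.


Let X = Σ_S X_S over the C(50, 5) = 2118760 subsets S of size 5, where X_S = 1 if the K_5 on S is monochromatic.
For a fixed S, the K_5 on S has C(5, 2) = 10 edges. P[all 10 edges red] = (1/2)^10, and likewise for blue, so P[monochromatic] = 2·(1/2)^10 = 2^{1 − 10} = 1/512.
By linearity of expectation: E[X] = C(50, 5) · 2^{1 − 10} = 2118760 · 1/512 = 264845/64.
Numerically: E[X] ≈ 4138.2031.

E[X] = C(50,5)·2^(1−C(5,2)) = 264845/64 ≈ 4138.2031.


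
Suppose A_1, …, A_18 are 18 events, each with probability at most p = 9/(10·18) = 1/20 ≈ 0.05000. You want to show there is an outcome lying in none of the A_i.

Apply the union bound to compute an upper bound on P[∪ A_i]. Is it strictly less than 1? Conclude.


Union bound: P[∪_{i=1}^{18} A_i] ≤ Σ_i P[A_i] ≤ 18·p = 18·(1/20) = 9/10.
Numerically: 9/10 ≈ 0.90000.
Is 9/10 < 1? YES.
Since P[∪ A_i] ≤ 9/10 < 1, the complement has P[∩ A_i^c] ≥ 1 − 9/10 = 1/10 > 0, so some outcome avoids every A_i.

18·p = 9/10 ≈ 0.90000; existence CERTIFIED by the union bound.


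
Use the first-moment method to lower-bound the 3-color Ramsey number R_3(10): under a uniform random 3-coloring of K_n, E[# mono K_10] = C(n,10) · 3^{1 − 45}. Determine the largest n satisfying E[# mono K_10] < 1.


We need C(n, 10) · 3^{1 − 45} < 1, i.e. C(n, 10) < 3^{45 − 1} = 984770902183611232881.
Check values of n near the boundary:
  n = 571: C(571, 10) = 937951290893172842001; 937951290893172842001 < 984770902183611232881? YES
  n = 572: C(572, 10) = 954640815642161682606; 954640815642161682606 < 984770902183611232881? YES
  n = 573: C(573, 10) = 971597135635805762226; 971597135635805762226 < 984770902183611232881? YES
  n = 574: C(574, 10) = 988824035203816502691; 988824035203816502691 < 984770902183611232881? NO
The largest n with C(n, 10) < 984770902183611232881 is n = 573 (where E[X] = 35985079097622435638/36472996377170786403 ≈ 0.9866225). Hence R_3(10) > 573, i.e. R_3(10) ≥ 574.

Largest n = 573; hence R_3(10) > 573.


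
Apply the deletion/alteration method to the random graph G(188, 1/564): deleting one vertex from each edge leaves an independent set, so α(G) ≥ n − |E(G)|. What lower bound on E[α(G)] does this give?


E[|E(G)|] = C(188, 2)·p = 17578 · (1/564) = 187/6.
E[α(G)] ≥ n − E[|E(G)|] = 188 − 187/6 = 941/6.
Numerically: ≈ 156.833333.
(This is only a lower bound; the true E[α(G)] may be larger.)

E[α(G)] ≥ 941/6 ≈ 156.833333.


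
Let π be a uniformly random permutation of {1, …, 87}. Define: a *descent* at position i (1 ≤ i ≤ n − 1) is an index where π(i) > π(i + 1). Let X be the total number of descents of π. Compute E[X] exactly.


Write X = Σ X_I over i = 1, …, 86, with X_I the indicator of one descent.
There are 86 indicators.
For each fixed i, the pair (π(i), π(i+1)) is a uniformly random ordered pair of distinct values from {1, …, 87}; by symmetry P[π(i) > π(i+1)] = 1/2.
By linearity: E[X] = 86 · (1/2) = (87 − 1) · (1/2) = 43 ≈ 43.00000.

E[X] = 43 = 43.00000.


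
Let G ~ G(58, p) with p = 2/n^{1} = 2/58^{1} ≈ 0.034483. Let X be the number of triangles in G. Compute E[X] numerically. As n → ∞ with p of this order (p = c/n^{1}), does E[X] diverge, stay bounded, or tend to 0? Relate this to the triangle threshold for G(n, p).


Number of potential triangles: C(58, 3) = 30856.
Each occurs with probability p³ ≈ (0.034483)³ ≈ 4.1002091e-05.
By linearity: E[X] = C(58, 3)·p³ ≈ 30856 · 4.1002091e-05 ≈ 1.26516.
Here α = 1, so p = 2/n is exactly at the triangle threshold p ~ 1/n. Asymptotically E[X] → c³/6 = 2³/6 = 4/3 ≈ 1.33333, a bounded constant. In this regime the triangle count is asymptotically Poisson(c³/6).

E[X] ≈ 1.26516; in regime p = Θ(1/n^{1}) E[X] stays bounded (at the triangle threshold p ~ 1/n).


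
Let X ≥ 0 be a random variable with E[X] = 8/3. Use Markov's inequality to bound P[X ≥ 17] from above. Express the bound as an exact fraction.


μ = E[X] = 8/3, a = 17.
Markov: P[X ≥ 17] ≤ μ/a = (8/3)/17 = 8/51.
Numerically: ≈ 0.156863.
(Since a = 17 > μ = 2.666667, the bound 8/51 is < 1 and informative.)

P[X ≥ 17] ≤ 8/51 ≈ 0.156863.


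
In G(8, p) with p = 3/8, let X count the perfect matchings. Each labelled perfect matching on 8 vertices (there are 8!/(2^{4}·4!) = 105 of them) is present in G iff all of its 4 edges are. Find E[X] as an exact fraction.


K_8 has 8!/(2^{4}·4!) = 105 labelled perfect matchings.
For each such perfect matching H, let X_H = 1 if all 4 edges of H are present in G. Then P[X_H = 1] = p^{4} = (3/8)^{4} = 81/4096.
By linearity of expectation: E[X] = Σ_H E[X_H] = 105 · p^{4} = 105 · 81/4096 = 8505/4096.
Numerically: E[X] ≈ 2.0764.

E[X] = 105 · (3/8)^{4} = 8505/4096 ≈ 2.0764.


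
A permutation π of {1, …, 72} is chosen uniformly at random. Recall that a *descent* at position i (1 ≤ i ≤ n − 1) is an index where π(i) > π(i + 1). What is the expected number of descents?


Write X = Σ X_I over i = 1, …, 71, with X_I the indicator of one descent.
There are 71 indicators.
For each fixed i, the pair (π(i), π(i+1)) is a uniformly random ordered pair of distinct values from {1, …, 72}; by symmetry P[π(i) > π(i+1)] = 1/2.
By linearity: E[X] = 71 · (1/2) = (72 − 1) · (1/2) = 71/2 ≈ 35.500.

E[X] = 71/2 = 35.500.


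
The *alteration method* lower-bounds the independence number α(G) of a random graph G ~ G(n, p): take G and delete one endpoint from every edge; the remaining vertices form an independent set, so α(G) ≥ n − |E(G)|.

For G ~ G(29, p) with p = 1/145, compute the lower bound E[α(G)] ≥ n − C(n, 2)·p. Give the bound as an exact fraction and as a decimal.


E[|E(G)|] = C(29, 2)·p = 406 · (1/145) = 14/5.
E[α(G)] ≥ n − E[|E(G)|] = 29 − 14/5 = 131/5.
Numerically: ≈ 26.200000.
(This is only a lower bound; the true E[α(G)] may be larger.)

E[α(G)] ≥ 131/5 ≈ 26.200000.


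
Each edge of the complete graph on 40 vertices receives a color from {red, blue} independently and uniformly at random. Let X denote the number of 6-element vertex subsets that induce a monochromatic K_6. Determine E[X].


Let X = Σ_S X_S over the C(40, 6) = 3838380 subsets S of size 6, where X_S = 1 if the K_6 on S is monochromatic.
For a fixed S, the K_6 on S has C(6, 2) = 15 edges. P[all 15 edges red] = (1/2)^15, and likewise for blue, so P[monochromatic] = 2·(1/2)^15 = 2^{1 − 15} = 1/16384.
By linearity: E[X] = C(40, 6) · 2^{1 − 15} = 3838380 · 1/16384 = 959595/4096.
Numerically: E[X] ≈ 234.276.

E[X] = C(40,6)·2^(1−C(6,2)) = 959595/4096 ≈ 234.276.


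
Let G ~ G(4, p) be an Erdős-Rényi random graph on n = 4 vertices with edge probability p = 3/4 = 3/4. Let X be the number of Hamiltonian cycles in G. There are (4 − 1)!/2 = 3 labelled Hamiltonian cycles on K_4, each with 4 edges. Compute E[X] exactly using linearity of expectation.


K_4 has (4 − 1)!/2 = 3 labelled Hamiltonian cycles.
For each such Hamiltonian cycle H, let X_H = 1 if all 4 edges of H are present in G. Then P[X_H = 1] = p^{4} = (3/4)^{4} = 81/256.
Summing the indicators: E[X] = Σ_H E[X_H] = 3 · p^{4} = 3 · 81/256 = 243/256.
Numerically: E[X] ≈ 0.94922.

E[X] = 3 · (3/4)^{4} = 243/256 ≈ 0.94922.


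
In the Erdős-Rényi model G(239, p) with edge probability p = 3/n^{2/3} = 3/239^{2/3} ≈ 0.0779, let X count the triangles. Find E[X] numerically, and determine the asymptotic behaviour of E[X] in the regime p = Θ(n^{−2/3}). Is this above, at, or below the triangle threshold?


Number of potential triangles: C(239, 3) = 2246839.
Each occurs with probability p³ ≈ (0.0779)³ ≈ 4.72681e-04.
By linearity: E[X] = C(239, 3)·p³ ≈ 2246839 · 4.72681e-04 ≈ 1062.038.
Since α = 2/3 < 1, p = c/n^{2/3} ≫ 1/n is above the triangle threshold p ~ 1/n. Asymptotically E[X] ~ (c³/6)·n^{3(1−α)} = (3³/6)·n^{1} → ∞; triangles are abundant w.h.p.

E[X] ≈ 1062.038; in regime p = Θ(1/n^{2/3}) E[X] diverges (above the triangle threshold p ~ 1/n).


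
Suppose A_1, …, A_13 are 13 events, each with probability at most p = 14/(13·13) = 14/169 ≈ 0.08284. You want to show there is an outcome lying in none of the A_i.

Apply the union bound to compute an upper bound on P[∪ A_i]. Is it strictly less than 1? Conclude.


Union bound: P[∪_{i=1}^{13} A_i] ≤ Σ_i P[A_i] ≤ 13·p = 13·(14/169) = 14/13.
Numerically: 14/13 ≈ 1.07692.
Is 14/13 < 1? NO.
Since the bound 14/13 is ≥ 1, the union bound is uninformative here; it does NOT by itself certify existence.

13·p = 14/13 ≈ 1.07692; existence NOT certified by the union bound.


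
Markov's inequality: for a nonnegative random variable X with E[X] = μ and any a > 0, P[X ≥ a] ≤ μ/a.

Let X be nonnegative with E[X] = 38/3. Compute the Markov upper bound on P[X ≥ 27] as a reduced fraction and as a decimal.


μ = E[X] = 38/3, a = 27.
Markov: P[X ≥ 27] ≤ μ/a = (38/3)/27 = 38/81.
Numerically: ≈ 0.46914.
(Since a = 27 > μ = 12.66667, the bound 38/81 is < 1 and informative.)

P[X ≥ 27] ≤ 38/81 ≈ 0.46914.


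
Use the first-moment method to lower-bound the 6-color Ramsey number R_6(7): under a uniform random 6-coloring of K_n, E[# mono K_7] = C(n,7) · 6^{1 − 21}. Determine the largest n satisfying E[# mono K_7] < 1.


We need C(n, 7) · 6^{1 − 21} < 1, i.e. C(n, 7) < 6^{21 − 1} = 3656158440062976.
Check values of n near the boundary:
  n = 567: C(567, 7) = 3601671315933933; 3601671315933933 < 3656158440062976? YES
  n = 568: C(568, 7) = 3646611956239704; 3646611956239704 < 3656158440062976? YES
  n = 569: C(569, 7) = 3692032389858348; 3692032389858348 < 3656158440062976? NO
  n = 570: C(570, 7) = 3737936877831720; 3737936877831720 < 3656158440062976? NO
  n = 571: C(571, 7) = 3784329711421830; 3784329711421830 < 3656158440062976? NO
The largest n with C(n, 7) < 3656158440062976 is n = 568 (where E[X] = 16882462760369/16926659444736 ≈ 0.99739). Hence R_6(7) > 568, i.e. R_6(7) ≥ 569.

Largest n = 568; hence R_6(7) > 568.
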